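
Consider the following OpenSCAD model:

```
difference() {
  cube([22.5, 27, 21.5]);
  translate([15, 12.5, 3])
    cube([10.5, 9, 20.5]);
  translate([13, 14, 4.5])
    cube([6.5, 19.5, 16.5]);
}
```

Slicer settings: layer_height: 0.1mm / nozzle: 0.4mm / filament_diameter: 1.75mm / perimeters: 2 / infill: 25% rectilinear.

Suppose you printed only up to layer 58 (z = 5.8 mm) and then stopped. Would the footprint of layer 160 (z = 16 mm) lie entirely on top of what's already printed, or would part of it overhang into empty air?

entirely on top

Compare the two slices. At z = 5.8: the cube (footprint 22.5×27) is included at this height (area 607.50 mm²); the cube at (15, 12.5) (footprint 10.5×9) is included at this height (area 94.50 mm²); the 6.5×19.5 cube at (13, 14) contributes its full rectangle (area 126.75 mm²); Taking the first minus the rest: starting from the 22.5×27 cube (607.50 mm²), the 10.5×9 cube at (15, 12.5) partially overlaps it — only the 67.50 mm² overlap (of its 94.50 mm²) is removed, clipping the outline; the 6.5×19.5 cube at (13, 14) partially overlaps it — only the 50.75 mm² overlap (of its 126.75 mm²) is removed, clipping the outline — area = 489.25 mm². At z = 16: the cube (footprint 22.5×27) is included at this height (area 607.50 mm²); the cube at (15, 12.5) is present — its section is the full 10.5×9 rectangle (area 94.50 mm²); the cube at (13, 14) is present — its section is the full 6.5×19.5 rectangle (area 126.75 mm²); Taking the first minus the rest: starting from the 22.5×27 cube (607.50 mm²), the 10.5×9 cube at (15, 12.5) partially overlaps it — only the 67.50 mm² overlap (of its 94.50 mm²) is removed, clipping the outline; the 6.5×19.5 cube at (13, 14) partially overlaps it — only the 50.75 mm² overlap (of its 126.75 mm²) is removed, clipping the outline — area = 489.25 mm². Checking containment: the cross-section at z = 16 is a subset of the cross-section at z = 5.8.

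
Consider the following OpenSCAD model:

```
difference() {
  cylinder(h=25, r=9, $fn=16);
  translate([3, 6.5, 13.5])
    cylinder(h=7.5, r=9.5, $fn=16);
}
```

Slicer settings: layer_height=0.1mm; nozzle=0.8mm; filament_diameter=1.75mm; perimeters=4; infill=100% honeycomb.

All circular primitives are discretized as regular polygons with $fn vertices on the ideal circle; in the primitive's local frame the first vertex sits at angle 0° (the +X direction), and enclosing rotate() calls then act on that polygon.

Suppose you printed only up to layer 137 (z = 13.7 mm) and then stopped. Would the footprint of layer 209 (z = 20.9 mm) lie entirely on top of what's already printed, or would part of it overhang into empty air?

Compare the two slices. At z = 13.7: the r=9 cylinder contributes a regular 16-gon of circumradius 9 (area = (16/2)·9.000²·sin(360°/16) = 247.98 mm²); the r=9.5 cylinder at (3, 6.5) gives a regular 16-gon of circumradius 9.5 (constant along its height) (area = (16/2)·9.500²·sin(360°/16) = 276.30 mm²); Subtracting the remaining from the first: starting from the r=9 cylinder (247.98 mm²), the r=9.5 cylinder at (3, 6.5) partially overlaps it — only the 134.48 mm² overlap (of its 276.30 mm²) is removed, clipping the outline — area = 113.50 mm². At z = 20.9: the cylinder: section is a regular 16-gon, circumradius r=9 (area = (16/2)·9.000²·sin(360°/16) = 247.98 mm²); the r=9.5 cylinder at (3, 6.5) contributes a regular 16-gon of circumradius 9.5 (area = (16/2)·9.500²·sin(360°/16) = 276.30 mm²); Taking the first minus the rest: starting from the r=9 cylinder (247.98 mm²), the r=9.5 cylinder at (3, 6.5) partially overlaps it — only the 134.48 mm² overlap (of its 276.30 mm²) is removed, clipping the outline — area = 113.50 mm². Checking containment: the cross-section at z = 20.9 is a subset of the cross-section at z = 13.7.

entirely on top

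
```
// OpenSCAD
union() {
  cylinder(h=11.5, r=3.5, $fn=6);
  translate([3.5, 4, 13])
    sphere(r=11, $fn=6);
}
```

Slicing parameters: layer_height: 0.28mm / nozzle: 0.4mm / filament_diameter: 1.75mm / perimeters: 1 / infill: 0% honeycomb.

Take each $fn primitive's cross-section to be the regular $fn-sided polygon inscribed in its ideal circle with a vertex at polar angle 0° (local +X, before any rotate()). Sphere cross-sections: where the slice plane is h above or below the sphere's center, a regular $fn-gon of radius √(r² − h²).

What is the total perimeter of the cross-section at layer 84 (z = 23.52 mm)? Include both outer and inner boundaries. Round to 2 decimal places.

19.28 mm

At z = 23.52 mm: the cylinder is absent (z outside [0, 11.5]); the r=11 sphere at (3.5, 4) contributes a regular 6-gon of circumradius √(11²−10.52²) = 3.214 (perimeter = 2·6·3.214·sin(180°/6) = 19.28 mm); Merging all regions: only the r=11 sphere at (3.5, 4) is present, so the union is just that shape — boundary = 19.28 mm. Overall, the cross-section is a single solid region. Total boundary length (outer) = 19.28 mm.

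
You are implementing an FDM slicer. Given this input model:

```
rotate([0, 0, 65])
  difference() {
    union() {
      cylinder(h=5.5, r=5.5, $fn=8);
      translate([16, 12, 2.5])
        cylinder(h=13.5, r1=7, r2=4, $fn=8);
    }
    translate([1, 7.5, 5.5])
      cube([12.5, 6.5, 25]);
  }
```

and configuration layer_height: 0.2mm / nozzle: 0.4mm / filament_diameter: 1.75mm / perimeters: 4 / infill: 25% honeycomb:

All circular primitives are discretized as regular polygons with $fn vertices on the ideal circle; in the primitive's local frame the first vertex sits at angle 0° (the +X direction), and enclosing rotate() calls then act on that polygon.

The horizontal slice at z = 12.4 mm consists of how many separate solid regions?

At z = 12.4 mm: the cylinder is not intersected at this z (z outside [0, 5.5]); the cone at (16, 12) (r1=7→r2=4) has section circumradius 4.800 here — a regular 8-gon; Merging all regions: only the cone at (16, 12) is present, so the union is just that shape — 1 connected region; the cube at (1, 7.5) (footprint 12.5×6.5) is included at this height; Subtracting the remaining from the first: starting from the result so far, the 12.5×6.5 cube at (1, 7.5) partially overlaps it — only the 9.36 mm² overlap (of its 81.25 mm²) is removed, clipping the outline — 1 connected region; (whole slice rotated 65° about Z — lengths, areas and connectivity unchanged). The result has 1 disconnected region.

1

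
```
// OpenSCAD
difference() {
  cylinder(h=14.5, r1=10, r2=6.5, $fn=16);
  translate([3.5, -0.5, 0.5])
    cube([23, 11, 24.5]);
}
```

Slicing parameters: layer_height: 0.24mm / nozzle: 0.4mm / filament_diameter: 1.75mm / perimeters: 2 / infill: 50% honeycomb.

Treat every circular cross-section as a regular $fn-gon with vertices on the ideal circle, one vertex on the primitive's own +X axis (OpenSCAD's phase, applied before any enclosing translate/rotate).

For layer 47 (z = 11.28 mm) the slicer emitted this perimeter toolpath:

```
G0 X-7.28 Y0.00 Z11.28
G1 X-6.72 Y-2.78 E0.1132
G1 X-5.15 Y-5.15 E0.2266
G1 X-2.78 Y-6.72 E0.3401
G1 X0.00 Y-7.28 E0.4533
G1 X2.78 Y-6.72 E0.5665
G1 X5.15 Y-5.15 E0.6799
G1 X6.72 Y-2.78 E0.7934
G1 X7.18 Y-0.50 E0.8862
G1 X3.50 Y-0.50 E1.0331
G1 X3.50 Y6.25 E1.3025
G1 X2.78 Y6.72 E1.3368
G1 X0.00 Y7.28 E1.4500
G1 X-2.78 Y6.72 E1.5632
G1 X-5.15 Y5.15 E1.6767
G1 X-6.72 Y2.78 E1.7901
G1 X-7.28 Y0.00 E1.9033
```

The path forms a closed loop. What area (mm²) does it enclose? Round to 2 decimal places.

143.85 mm²

Apply the shoelace formula to the sequence of (X, Y) vertices; enclosed area = 143.85 mm².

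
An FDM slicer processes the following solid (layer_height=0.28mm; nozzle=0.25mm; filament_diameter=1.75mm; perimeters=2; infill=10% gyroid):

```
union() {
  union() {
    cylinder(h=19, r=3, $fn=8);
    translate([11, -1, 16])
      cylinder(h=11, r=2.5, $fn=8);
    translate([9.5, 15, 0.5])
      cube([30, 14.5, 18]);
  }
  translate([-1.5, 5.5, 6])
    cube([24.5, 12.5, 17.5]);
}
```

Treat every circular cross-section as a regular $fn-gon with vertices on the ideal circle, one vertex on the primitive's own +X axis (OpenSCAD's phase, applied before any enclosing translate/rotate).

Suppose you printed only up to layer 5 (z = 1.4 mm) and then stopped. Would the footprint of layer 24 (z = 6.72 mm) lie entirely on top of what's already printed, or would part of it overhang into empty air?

part overhangs

Compare the two slices. At z = 1.4: the cylinder: section is a regular 8-gon, circumradius r=3 (area = (8/2)·3.000²·sin(360°/8) = 25.46 mm²); the cylinder at (11, -1) does not reach this height (z outside [16, 27]); the cube at (9.5, 15) is present — its section is the full 30×14.5 rectangle (area 435.00 mm²); Taking the union: the 2 present regions are separate (no shared area or edge), so areas and boundary lengths simply add and each stays a separate island — area = 460.46 mm²; the cube at (-1.5, 5.5) does not reach this height (z outside [6, 23.5]); Merging all regions: only that combined region is present, so the union is just that shape — area = 460.46 mm². At z = 6.72: the r=3 cylinder gives a regular 8-gon of circumradius 3 (constant along its height) (area = (8/2)·3.000²·sin(360°/8) = 25.46 mm²); the cylinder at (11, -1) is absent (z outside [16, 27]); the cube at (9.5, 15) is present — its section is the full 30×14.5 rectangle (area 435.00 mm²); Combining (union): the 2 present regions are separate (no shared area or edge), so areas and boundary lengths simply add and each stays a separate island — area = 460.46 mm²; the cube at (-1.5, 5.5) (footprint 24.5×12.5) is included at this height (area 306.25 mm²); Merging all regions: the regions partially overlap — summed areas 766.71 mm² minus the doubly-counted overlap 40.50 mm² gives 726.21 mm² — area = 726.21 mm². Checking containment: at z = 6.72 the cross-section extends beyond the z = 1.4 cross-section by about 265.75 mm².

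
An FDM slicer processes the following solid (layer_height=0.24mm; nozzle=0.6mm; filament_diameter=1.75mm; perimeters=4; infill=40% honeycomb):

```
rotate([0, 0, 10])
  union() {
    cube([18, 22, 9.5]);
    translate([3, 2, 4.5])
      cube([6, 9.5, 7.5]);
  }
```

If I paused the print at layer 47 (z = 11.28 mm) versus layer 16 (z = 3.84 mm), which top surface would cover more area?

Layer 47 (z = 11.28): the cube is not intersected at this z (z outside [0, 9.5]); the 6×9.5 cube at (3, 2) contributes its full rectangle (area 57.00 mm²); Taking the union: only the 6×9.5 cube at (3, 2) is present, so the union is just that shape — area = 57.00 mm²; (whole slice rotated 10° about Z — lengths, areas and connectivity unchanged). So its area = 57.00 mm². Layer 16 (z = 3.84): the 18×22 cube contributes its full rectangle (area 396.00 mm²); the cube at (3, 2) does not reach this height (z outside [4.5, 12]); Combining (union): only the 18×22 cube is present, so the union is just that shape — area = 396.00 mm²; (rotated 10° about Z; rotation is an isometry so areas/perimeters/island counts are preserved). So its area = 396.00 mm². Layer 16 is larger (396.00 vs 57.00 mm²).

layer 16 (z = 3.84 mm)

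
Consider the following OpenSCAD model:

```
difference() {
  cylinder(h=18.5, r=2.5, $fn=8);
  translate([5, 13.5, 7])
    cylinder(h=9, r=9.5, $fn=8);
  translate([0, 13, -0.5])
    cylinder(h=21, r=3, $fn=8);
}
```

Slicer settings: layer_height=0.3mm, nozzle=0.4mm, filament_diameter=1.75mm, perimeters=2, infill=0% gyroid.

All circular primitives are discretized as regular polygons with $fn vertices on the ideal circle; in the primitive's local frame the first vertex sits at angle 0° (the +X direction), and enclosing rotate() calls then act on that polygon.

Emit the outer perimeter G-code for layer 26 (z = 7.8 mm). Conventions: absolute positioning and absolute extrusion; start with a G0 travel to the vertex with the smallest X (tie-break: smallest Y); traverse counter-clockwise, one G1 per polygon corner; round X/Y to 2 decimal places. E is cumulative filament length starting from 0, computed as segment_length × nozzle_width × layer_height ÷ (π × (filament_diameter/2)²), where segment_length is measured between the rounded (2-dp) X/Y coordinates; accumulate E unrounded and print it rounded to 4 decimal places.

G0 X-2.50 Y0.00 Z7.80
G1 X-1.77 Y-1.77 E0.0955
G1 X0.00 Y-2.50 E0.1910
G1 X1.77 Y-1.77 E0.2866
G1 X2.50 Y0.00 E0.3821
G1 X1.77 Y1.77 E0.4776
G1 X0.00 Y2.50 E0.5731
G1 X-1.77 Y1.77 E0.6686
G1 X-2.50 Y0.00 E0.7642

At z = 7.8 mm: the cylinder: section is a regular 8-gon, circumradius r=2.5; the r=9.5 cylinder at (5, 13.5) gives a regular 8-gon of circumradius 9.5 (constant along its height); the r=3 cylinder at (0, 13) gives a regular 8-gon of circumradius 3 (constant along its height); Subtracting the remaining from the first: starting from the r=2.5 cylinder, the r=9.5 cylinder at (5, 13.5) misses the remaining region (no effect); the r=3 cylinder at (0, 13) misses the remaining region (no effect) — 1 connected region. The outline is a single polygon with 8 vertices. Extrusion per mm of travel: 0.4 × 0.3 / (π × 0.875²) = 0.049890. Accumulating E over each segment gives final E = 0.7642.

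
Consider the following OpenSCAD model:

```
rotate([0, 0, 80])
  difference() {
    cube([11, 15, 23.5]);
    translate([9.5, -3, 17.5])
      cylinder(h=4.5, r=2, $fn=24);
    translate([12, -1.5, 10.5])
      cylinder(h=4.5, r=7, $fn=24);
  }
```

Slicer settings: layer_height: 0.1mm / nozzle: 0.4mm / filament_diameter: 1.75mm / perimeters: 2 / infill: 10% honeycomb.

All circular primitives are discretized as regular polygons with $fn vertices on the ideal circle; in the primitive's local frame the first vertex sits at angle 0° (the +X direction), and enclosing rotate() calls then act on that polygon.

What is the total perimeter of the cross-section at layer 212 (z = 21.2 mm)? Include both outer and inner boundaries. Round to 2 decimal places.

At z = 21.2 mm: the 11×15 cube contributes its full rectangle (perimeter 52.00 mm); the r=2 cylinder at (9.5, -3) gives a regular 24-gon of circumradius 2 (constant along its height) (perimeter = 2·24·2.000·sin(180°/24) = 12.53 mm); the cylinder at (12, -1.5) is absent (z outside [10.5, 15]); After the difference (first − rest): starting from the 11×15 cube, the r=2 cylinder at (9.5, -3) misses the remaining region (no effect) — boundary = 52.00 mm; (rotated 80° about Z; rotation is an isometry so areas/perimeters/island counts are preserved). Overall, the cross-section is a single solid region. Total boundary length (outer) = 52.00 mm.

52.00 mm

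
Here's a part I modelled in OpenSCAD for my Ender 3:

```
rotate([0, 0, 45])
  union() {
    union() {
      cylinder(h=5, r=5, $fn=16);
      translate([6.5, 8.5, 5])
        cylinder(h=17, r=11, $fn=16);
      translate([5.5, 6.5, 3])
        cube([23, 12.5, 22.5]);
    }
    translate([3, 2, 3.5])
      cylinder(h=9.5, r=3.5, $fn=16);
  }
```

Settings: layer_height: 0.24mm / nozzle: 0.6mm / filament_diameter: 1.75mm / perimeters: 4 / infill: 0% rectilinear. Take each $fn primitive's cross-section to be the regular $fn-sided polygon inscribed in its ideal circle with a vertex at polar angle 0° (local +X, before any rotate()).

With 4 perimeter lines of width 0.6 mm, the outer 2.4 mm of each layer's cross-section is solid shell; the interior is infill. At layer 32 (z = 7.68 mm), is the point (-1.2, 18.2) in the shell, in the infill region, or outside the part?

At z = 7.68 mm: the cylinder is absent (z outside [0, 5]); the cylinder at (6.5, 8.5): section is a regular 16-gon, circumradius r=11; the 23×12.5 cube at (5.5, 6.5) contributes its full rectangle; Taking the union: the regions partially overlap (shared area 126.08 mm²), so overlapping operands fuse into one piece — 1 connected region; the r=3.5 cylinder at (3, 2) contributes a regular 16-gon of circumradius 3.5; Merging all regions: the r=3.5 cylinder at (3, 2) lies entirely inside that combined region, so the union is just that combined region — 1 connected region; (rotated 45° about Z; rotation is an isometry so areas/perimeters/island counts are preserved). Overall, the cross-section is a single solid region. Undo the 45° rotation: the query point maps to (12.021, 13.718) in the un-rotated model frame. The nearest boundary edge runs (9.01, 19.00)→(28.50, 19.00); distance from the point to it = 5.28 mm. The point is inside the cross-section and 5.28 mm from the nearest boundary — more than the 2.4 mm shell width (4 × 0.6), so it's in the infill interior.

infill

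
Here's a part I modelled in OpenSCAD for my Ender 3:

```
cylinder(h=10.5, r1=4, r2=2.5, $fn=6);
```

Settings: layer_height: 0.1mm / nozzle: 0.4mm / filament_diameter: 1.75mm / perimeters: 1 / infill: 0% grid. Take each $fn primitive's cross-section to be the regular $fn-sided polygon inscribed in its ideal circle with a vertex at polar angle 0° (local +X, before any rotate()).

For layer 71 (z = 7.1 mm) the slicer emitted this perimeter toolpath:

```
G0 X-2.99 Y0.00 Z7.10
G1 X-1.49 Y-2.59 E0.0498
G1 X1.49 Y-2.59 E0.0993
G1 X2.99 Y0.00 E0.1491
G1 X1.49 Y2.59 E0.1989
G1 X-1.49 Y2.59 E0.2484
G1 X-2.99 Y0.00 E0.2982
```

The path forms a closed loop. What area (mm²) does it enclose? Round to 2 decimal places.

Apply the shoelace formula to the sequence of (X, Y) vertices; enclosed area = 23.21 mm².

23.21 mm²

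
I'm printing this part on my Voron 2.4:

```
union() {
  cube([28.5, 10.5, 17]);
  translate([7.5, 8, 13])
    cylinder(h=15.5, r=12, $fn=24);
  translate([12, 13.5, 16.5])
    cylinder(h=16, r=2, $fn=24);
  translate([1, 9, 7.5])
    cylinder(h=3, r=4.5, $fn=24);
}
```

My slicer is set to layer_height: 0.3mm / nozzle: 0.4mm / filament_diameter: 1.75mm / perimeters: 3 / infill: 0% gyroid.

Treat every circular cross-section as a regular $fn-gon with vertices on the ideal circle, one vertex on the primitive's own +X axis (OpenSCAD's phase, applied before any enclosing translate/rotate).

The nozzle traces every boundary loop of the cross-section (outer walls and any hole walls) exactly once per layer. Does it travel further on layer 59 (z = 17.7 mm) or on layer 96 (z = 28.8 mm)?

layer 59 (z = 17.7 mm)

Layer 59 (z = 17.7): the cube is absent (z outside [0, 17]); the r=12 cylinder at (7.5, 8) gives a regular 24-gon of circumradius 12 (constant along its height) (perimeter = 2·24·12.000·sin(180°/24) = 75.18 mm); the cylinder at (12, 13.5): section is a regular 24-gon, circumradius r=2 (perimeter = 2·24·2.000·sin(180°/24) = 12.53 mm); the cylinder at (1, 9) does not reach this height (z outside [7.5, 10.5]); Merging all regions: the r=2 cylinder at (12, 13.5) lies entirely inside the r=12 cylinder at (7.5, 8), so the union is just the r=12 cylinder at (7.5, 8) — boundary = 75.18 mm. So its perimeter = 75.18 mm. Layer 96 (z = 28.8): the cube is absent (z outside [0, 17]); the cylinder at (7.5, 8) is not intersected at this z (z outside [13, 28.5]); the cylinder at (12, 13.5): section is a regular 24-gon, circumradius r=2 (perimeter = 2·24·2.000·sin(180°/24) = 12.53 mm); the cylinder at (1, 9) does not reach this height (z outside [7.5, 10.5]); Merging all regions: only the r=2 cylinder at (12, 13.5) is present, so the union is just that shape — boundary = 12.53 mm. So its perimeter = 12.53 mm. Layer 59 is larger (75.18 vs 12.53 mm).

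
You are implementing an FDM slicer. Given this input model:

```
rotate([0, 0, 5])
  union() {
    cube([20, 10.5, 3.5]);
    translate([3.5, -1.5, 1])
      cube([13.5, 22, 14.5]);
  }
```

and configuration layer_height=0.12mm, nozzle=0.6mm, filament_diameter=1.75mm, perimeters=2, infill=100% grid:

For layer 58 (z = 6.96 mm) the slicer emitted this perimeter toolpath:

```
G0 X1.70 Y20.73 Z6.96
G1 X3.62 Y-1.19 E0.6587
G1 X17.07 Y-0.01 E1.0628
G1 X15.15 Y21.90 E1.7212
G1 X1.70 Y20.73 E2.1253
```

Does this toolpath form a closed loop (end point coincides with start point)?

Start point (G0): (1.70, 20.73). End point (last G1): the path returns to the start — closed.

yes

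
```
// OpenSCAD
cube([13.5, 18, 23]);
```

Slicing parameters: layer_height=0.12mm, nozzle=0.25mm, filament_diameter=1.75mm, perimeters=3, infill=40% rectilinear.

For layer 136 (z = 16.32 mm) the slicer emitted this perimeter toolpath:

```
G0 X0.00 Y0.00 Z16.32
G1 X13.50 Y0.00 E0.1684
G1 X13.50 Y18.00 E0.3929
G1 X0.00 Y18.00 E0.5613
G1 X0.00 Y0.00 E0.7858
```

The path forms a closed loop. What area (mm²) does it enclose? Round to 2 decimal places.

Apply the shoelace formula to the sequence of (X, Y) vertices; enclosed area = 243.00 mm².

243.00 mm²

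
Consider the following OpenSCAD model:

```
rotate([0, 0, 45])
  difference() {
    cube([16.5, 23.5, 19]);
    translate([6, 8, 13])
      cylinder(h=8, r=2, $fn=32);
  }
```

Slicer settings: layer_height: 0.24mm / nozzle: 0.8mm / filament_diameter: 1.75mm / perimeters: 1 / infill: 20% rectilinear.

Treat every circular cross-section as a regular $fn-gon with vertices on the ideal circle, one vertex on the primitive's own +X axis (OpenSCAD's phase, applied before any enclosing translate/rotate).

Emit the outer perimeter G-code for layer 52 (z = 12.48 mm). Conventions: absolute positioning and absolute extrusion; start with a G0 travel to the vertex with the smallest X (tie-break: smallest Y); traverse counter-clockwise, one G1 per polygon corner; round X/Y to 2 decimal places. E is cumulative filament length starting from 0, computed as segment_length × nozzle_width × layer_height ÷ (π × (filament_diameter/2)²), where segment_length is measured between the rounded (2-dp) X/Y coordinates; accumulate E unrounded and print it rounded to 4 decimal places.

At z = 12.48 mm: the 16.5×23.5 cube contributes its full rectangle; the cylinder at (6, 8) does not reach this height (z outside [13, 21]); After the difference (first − rest): none of the subtracted shapes is present at this height, so the 16.5×23.5 cube is unchanged — 1 connected region; (whole slice rotated 45° about Z — lengths, areas and connectivity unchanged). The outline is a single polygon with 4 vertices. Extrusion per mm of travel: 0.8 × 0.24 / (π × 0.875²) = 0.079824. Accumulating E over each segment gives final E = 6.3861.

G0 X-16.62 Y16.62 Z12.48
G1 X0.00 Y0.00 E1.8762
G1 X11.67 Y11.67 E3.1936
G1 X-4.95 Y28.28 E5.0693
G1 X-16.62 Y16.62 E6.3861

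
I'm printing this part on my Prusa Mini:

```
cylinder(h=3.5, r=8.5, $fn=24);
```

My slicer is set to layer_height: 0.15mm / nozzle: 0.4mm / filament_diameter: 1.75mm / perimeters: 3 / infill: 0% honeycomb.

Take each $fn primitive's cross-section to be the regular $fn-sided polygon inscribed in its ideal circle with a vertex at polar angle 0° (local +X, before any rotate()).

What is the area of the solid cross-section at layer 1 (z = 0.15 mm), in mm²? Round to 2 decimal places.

224.40 mm²

At z = 0.15 mm: the r=8.5 cylinder contributes a regular 24-gon of circumradius 8.5 (area = (24/2)·8.500²·sin(360°/24) = 224.40 mm²). Overall, the cross-section is a single solid region. Net area = 224.40 mm².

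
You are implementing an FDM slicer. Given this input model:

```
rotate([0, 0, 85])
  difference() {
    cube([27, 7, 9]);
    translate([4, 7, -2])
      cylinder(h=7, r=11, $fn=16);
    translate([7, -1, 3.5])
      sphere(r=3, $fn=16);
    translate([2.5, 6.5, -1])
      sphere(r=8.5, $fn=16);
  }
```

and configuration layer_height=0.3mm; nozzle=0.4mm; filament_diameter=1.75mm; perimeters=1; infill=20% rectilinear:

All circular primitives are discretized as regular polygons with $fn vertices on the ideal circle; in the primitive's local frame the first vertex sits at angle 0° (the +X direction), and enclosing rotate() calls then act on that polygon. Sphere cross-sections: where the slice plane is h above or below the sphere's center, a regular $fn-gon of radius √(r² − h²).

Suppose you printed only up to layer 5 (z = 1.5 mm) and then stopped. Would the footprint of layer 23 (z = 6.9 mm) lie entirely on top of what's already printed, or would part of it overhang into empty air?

Compare the two slices. At z = 1.5: the 27×7 cube contributes its full rectangle (area 189.00 mm²); the r=11 cylinder at (4, 7) contributes a regular 16-gon of circumradius 11 (area = (16/2)·11.000²·sin(360°/16) = 370.44 mm²); the r=3 sphere at (7, -1) contributes a regular 16-gon of circumradius √(3²−2²) = 2.236 (area = (16/2)·2.236²·sin(360°/16) = 15.31 mm²); the r=8.5 sphere at (2.5, 6.5) contributes a regular 16-gon of circumradius √(8.5²−2.5²) = 8.124 (area = (16/2)·8.124²·sin(360°/16) = 202.06 mm²); After the difference (first − rest): starting from the 27×7 cube (189.00 mm²), the r=11 cylinder at (4, 7) partially overlaps it — only the 98.30 mm² overlap (of its 370.44 mm²) is removed, clipping the outline; the r=3 sphere at (7, -1) misses the remaining region (no effect); the r=8.5 sphere at (2.5, 6.5) misses the remaining region (no effect) — area = 90.70 mm²; (whole slice rotated 85° about Z — lengths, areas and connectivity unchanged). At z = 6.9: the cube is present — its section is the full 27×7 rectangle (area 189.00 mm²); the cylinder at (4, 7) is absent (z outside [-2, 5]); the sphere at (7, -1) does not reach this height (|z−center|=3.400 > r=3); the sphere at (2.5, 6.5): section is a regular 16-gon, circumradius = √(r²−h²) = √(8.5²−7.9²) = 3.137 (area = (16/2)·3.137²·sin(360°/16) = 30.12 mm²); After the difference (first − rest): starting from the 27×7 cube (189.00 mm²), the r=8.5 sphere at (2.5, 6.5) partially overlaps it — only the 17.12 mm² overlap (of its 30.12 mm²) is removed, clipping the outline — area = 171.88 mm²; (whole slice rotated 85° about Z — lengths, areas and connectivity unchanged). Checking containment: at z = 6.9 the cross-section extends beyond the z = 1.5 cross-section by about 81.18 mm².

part overhangs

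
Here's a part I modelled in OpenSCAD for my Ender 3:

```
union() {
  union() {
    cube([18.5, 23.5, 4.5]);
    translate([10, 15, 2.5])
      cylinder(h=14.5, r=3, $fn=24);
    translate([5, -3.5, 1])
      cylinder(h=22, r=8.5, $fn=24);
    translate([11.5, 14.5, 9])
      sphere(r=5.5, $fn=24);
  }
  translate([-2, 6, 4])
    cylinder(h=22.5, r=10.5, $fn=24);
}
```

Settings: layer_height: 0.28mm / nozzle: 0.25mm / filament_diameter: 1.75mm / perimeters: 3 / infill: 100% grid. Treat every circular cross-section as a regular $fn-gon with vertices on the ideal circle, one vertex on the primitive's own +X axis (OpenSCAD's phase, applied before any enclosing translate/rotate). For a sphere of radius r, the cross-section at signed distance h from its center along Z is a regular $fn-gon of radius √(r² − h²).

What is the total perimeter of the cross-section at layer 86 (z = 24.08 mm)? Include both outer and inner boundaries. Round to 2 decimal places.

65.79 mm

At z = 24.08 mm: the cube is absent (z outside [0, 4.5]); the cylinder at (10, 15) does not reach this height (z outside [2.5, 17]); the cylinder at (5, -3.5) does not reach this height (z outside [1, 23]); the sphere at (11.5, 14.5) is absent (|z−center|=15.080 > r=5.5); Taking the union: nothing is present at this height; the r=10.5 cylinder at (-2, 6) gives a regular 24-gon of circumradius 10.5 (constant along its height) (perimeter = 2·24·10.500·sin(180°/24) = 65.79 mm); Merging all regions: only the r=10.5 cylinder at (-2, 6) is present, so the union is just that shape — boundary = 65.79 mm. Overall, the cross-section is a single solid region. Total boundary length (outer) = 65.79 mm.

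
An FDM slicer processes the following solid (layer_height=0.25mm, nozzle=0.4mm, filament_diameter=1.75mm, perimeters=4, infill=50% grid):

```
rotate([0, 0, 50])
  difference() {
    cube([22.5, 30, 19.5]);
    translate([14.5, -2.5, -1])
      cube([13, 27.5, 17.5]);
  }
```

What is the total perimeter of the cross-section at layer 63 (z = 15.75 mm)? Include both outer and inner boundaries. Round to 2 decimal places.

105.00 mm

At z = 15.75 mm: the cube is present — its section is the full 22.5×30 rectangle (perimeter 105.00 mm); the cube at (14.5, -2.5) is present — its section is the full 13×27.5 rectangle (perimeter 81.00 mm); After the difference (first − rest): starting from the 22.5×30 cube, the 13×27.5 cube at (14.5, -2.5) partially overlaps it — only the 200.00 mm² overlap (of its 357.50 mm²) is removed, clipping the outline — boundary = 105.00 mm; (rotated 50° about Z; rotation is an isometry so areas/perimeters/island counts are preserved). Overall, the cross-section is a single solid region. Total boundary length (outer) = 105.00 mm.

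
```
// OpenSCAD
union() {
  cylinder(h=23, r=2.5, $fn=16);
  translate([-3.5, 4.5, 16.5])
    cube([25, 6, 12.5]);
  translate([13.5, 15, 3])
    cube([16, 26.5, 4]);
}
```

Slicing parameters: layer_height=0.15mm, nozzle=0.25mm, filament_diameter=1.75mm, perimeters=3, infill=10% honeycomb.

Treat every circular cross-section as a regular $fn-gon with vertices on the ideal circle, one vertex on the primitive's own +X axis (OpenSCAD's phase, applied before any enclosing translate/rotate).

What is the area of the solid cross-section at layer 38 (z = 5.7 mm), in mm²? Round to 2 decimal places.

443.13 mm²

At z = 5.7 mm: the cylinder: section is a regular 16-gon, circumradius r=2.5 (area = (16/2)·2.500²·sin(360°/16) = 19.13 mm²); the cube at (-3.5, 4.5) is absent (z outside [16.5, 29]); the 16×26.5 cube at (13.5, 15) contributes its full rectangle (area 424.00 mm²); Taking the union: the 2 present regions are separate (no shared area or edge), so areas and boundary lengths simply add and each stays a separate island — area = 443.13 mm². Overall, the cross-section has 2 separate islands. Net area = 443.13 mm².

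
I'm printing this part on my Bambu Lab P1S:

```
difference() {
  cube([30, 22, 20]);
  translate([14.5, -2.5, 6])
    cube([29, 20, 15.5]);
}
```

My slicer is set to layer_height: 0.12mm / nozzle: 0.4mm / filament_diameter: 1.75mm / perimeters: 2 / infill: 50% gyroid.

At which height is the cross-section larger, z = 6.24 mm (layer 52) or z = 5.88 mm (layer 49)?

Layer 52 (z = 6.24): the 30×22 cube contributes its full rectangle (area 660.00 mm²); the 29×20 cube at (14.5, -2.5) contributes its full rectangle (area 580.00 mm²); Taking the first minus the rest: starting from the 30×22 cube (660.00 mm²), the 29×20 cube at (14.5, -2.5) partially overlaps it — only the 271.25 mm² overlap (of its 580.00 mm²) is removed, clipping the outline — area = 388.75 mm². So its area = 388.75 mm². Layer 49 (z = 5.88): the cube is present — its section is the full 30×22 rectangle (area 660.00 mm²); the cube at (14.5, -2.5) is not intersected at this z (z outside [6, 21.5]); Subtracting the remaining from the first: none of the subtracted shapes is present at this height, so the 30×22 cube is unchanged — area = 660.00 mm². So its area = 660.00 mm². Layer 49 is larger (660.00 vs 388.75 mm²).

layer 49 (z = 5.88 mm)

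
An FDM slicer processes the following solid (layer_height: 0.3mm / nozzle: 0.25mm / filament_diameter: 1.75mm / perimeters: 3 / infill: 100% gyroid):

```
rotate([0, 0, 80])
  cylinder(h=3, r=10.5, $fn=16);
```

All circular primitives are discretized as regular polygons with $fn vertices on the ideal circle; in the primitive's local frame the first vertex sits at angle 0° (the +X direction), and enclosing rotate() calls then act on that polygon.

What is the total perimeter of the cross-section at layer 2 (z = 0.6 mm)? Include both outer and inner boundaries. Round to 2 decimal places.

65.55 mm

At z = 0.6 mm: the r=10.5 cylinder contributes a regular 16-gon of circumradius 10.5 (perimeter = 2·16·10.500·sin(180°/16) = 65.55 mm); (rotated 80° about Z; rotation is an isometry so areas/perimeters/island counts are preserved). Overall, the cross-section is a single solid region. Total boundary length (outer) = 65.55 mm.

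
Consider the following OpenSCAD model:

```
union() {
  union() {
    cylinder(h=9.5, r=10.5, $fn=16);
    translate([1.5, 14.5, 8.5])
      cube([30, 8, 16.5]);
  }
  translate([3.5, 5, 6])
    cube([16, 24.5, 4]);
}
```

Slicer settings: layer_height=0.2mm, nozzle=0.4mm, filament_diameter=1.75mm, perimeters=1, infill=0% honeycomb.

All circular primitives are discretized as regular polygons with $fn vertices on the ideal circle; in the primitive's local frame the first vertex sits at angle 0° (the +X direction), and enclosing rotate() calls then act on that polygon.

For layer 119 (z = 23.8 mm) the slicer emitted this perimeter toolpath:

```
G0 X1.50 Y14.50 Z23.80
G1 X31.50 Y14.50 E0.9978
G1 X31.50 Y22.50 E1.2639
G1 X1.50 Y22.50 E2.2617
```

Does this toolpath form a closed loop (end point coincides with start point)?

no

Start point (G0): (1.50, 14.50). End point (last G1): the path does not return to the start — open.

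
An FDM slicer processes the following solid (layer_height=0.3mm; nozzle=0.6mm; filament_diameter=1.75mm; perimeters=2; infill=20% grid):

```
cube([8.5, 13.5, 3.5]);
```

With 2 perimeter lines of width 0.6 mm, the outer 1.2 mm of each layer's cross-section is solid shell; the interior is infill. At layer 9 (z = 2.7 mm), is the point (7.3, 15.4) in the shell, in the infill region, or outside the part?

outside

At z = 2.7 mm: the cube is present — its section is the full 8.5×13.5 rectangle. Overall, the cross-section is a single solid region. The nearest boundary edge runs (8.50, 13.50)→(0.00, 13.50); distance from the point to it = 1.90 mm. The point is not inside any of the regions above, so it lies outside the cross-section (1.90 mm from the nearest boundary).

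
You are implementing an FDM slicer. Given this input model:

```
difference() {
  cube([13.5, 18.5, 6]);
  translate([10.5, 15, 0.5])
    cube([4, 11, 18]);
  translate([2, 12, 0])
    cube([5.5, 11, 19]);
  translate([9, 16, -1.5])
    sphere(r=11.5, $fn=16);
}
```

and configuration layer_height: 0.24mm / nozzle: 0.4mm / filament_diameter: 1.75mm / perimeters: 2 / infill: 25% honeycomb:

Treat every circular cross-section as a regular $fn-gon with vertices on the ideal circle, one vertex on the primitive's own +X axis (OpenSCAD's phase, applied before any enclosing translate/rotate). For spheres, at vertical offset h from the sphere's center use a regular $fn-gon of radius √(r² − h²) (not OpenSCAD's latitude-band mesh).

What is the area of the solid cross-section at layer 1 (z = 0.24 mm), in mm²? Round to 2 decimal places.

At z = 0.24 mm: the 13.5×18.5 cube contributes its full rectangle (area 249.75 mm²); the cube at (10.5, 15) does not reach this height (z outside [0.5, 18.5]); the 5.5×11 cube at (2, 12) contributes its full rectangle (area 60.50 mm²); the r=11.5 sphere at (9, 16) contributes a regular 16-gon of circumradius √(11.5²−1.74²) = 11.368 (area = (16/2)·11.368²·sin(360°/16) = 395.61 mm²); After the difference (first − rest): starting from the 13.5×18.5 cube (249.75 mm²), the 5.5×11 cube at (2, 12) partially overlaps it — only the 35.75 mm² overlap (of its 60.50 mm²) is removed, clipping the outline; the r=11.5 sphere at (9, 16) partially overlaps it — only the 135.93 mm² overlap (of its 395.61 mm²) is removed, clipping the outline — area = 78.07 mm². Overall, the cross-section is a single solid region. Net area = 78.07 mm².

78.07 mm²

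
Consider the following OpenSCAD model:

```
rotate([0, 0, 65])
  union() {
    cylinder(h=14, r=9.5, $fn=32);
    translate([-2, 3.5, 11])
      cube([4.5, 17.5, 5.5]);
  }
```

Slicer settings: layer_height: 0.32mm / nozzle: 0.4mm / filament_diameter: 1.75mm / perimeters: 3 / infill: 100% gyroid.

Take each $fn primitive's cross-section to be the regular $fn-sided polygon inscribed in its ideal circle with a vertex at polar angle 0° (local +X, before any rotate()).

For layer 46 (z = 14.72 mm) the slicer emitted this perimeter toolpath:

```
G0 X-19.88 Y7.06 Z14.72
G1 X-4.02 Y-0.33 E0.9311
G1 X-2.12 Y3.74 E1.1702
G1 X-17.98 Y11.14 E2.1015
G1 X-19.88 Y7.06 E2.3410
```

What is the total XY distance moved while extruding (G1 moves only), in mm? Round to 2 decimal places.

Sum the Euclidean lengths of each G1 segment: total = 43.99 mm.

43.99 mm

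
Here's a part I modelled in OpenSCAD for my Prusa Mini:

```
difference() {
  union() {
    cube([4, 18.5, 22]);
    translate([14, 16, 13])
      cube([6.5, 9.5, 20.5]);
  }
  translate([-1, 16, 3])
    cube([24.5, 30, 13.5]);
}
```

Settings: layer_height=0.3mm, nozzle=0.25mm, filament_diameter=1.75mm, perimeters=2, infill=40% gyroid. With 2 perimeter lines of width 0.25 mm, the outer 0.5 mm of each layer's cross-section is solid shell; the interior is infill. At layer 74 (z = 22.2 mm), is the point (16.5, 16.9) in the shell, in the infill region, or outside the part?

infill

At z = 22.2 mm: the cube is not intersected at this z (z outside [0, 22]); the cube at (14, 16) (footprint 6.5×9.5) is included at this height; Merging all regions: only the 6.5×9.5 cube at (14, 16) is present, so the union is just that shape — 1 connected region; the cube at (-1, 16) is absent (z outside [3, 16.5]); Subtracting the remaining from the first: none of the subtracted shapes is present at this height, so the result so far is unchanged — 1 connected region. Overall, the cross-section is a single solid region. The nearest boundary edge runs (14.00, 16.00)→(20.50, 16.00); distance from the point to it = 0.90 mm. The point is inside the cross-section and 0.90 mm from the nearest boundary — more than the 0.5 mm shell width (2 × 0.25), so it's in the infill interior.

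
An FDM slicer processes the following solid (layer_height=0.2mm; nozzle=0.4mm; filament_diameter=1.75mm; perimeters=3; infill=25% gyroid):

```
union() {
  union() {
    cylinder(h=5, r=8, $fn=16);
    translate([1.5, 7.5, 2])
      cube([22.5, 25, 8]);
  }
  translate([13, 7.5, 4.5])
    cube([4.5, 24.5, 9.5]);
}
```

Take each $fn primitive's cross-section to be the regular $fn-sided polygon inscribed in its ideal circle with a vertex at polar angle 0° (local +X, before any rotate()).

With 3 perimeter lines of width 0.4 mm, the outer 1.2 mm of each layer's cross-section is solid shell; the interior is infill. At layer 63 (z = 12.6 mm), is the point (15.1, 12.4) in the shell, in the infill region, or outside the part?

infill

At z = 12.6 mm: the cylinder does not reach this height (z outside [0, 5]); the cube at (1.5, 7.5) is absent (z outside [2, 10]); Merging all regions: nothing is present at this height; the cube at (13, 7.5) is present — its section is the full 4.5×24.5 rectangle; Merging all regions: only the 4.5×24.5 cube at (13, 7.5) is present, so the union is just that shape — 1 connected region. Overall, the cross-section is a single solid region. The nearest boundary edge runs (13.00, 32.00)→(13.00, 7.50); distance from the point to it = 2.10 mm. The point is inside the cross-section and 2.10 mm from the nearest boundary — more than the 1.2 mm shell width (3 × 0.4), so it's in the infill interior.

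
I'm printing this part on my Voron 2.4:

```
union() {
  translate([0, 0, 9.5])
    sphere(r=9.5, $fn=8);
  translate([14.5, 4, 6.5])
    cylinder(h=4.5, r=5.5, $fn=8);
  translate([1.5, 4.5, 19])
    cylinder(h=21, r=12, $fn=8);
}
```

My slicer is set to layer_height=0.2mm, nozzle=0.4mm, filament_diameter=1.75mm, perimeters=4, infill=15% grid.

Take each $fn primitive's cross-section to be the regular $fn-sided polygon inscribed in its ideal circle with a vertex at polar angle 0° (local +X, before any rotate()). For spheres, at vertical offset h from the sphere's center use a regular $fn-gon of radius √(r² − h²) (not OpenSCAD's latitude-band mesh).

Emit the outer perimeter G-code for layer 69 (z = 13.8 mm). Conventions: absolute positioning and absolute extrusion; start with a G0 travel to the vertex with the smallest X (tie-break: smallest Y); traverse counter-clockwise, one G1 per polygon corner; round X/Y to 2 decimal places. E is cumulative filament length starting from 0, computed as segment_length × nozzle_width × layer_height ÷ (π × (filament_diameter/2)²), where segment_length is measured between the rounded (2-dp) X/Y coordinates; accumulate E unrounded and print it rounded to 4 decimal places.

At z = 13.8 mm: the sphere: section is a regular 8-gon, circumradius = √(r²−h²) = √(9.5²−4.3²) = 8.471; the cylinder at (14.5, 4) does not reach this height (z outside [6.5, 11]); the cylinder at (1.5, 4.5) does not reach this height (z outside [19, 40]); Taking the union: only the r=9.5 sphere is present, so the union is just that shape — 1 connected region. The outline is a single polygon with 8 vertices. Extrusion per mm of travel: 0.4 × 0.2 / (π × 0.875²) = 0.033260. Accumulating E over each segment gives final E = 1.7250.

G0 X-8.47 Y0.00 Z13.80
G1 X-5.99 Y-5.99 E0.2156
G1 X0.00 Y-8.47 E0.4313
G1 X5.99 Y-5.99 E0.6469
G1 X8.47 Y0.00 E0.8625
G1 X5.99 Y5.99 E1.0781
G1 X0.00 Y8.47 E1.2938
G1 X-5.99 Y5.99 E1.5094
G1 X-8.47 Y0.00 E1.7250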